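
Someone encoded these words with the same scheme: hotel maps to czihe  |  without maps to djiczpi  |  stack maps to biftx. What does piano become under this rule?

h(7)→c(2) and o(14)→z(25) fit y≡7x+5 (mod 26); the inverse of 7 mod 26 is 15. Treating letters as 0–25, the rule is x ↦ 7x + 5 (mod 26).
On piano: p(15)→7·15+5≡6=g; i(8)→7·8+5≡9=j; a(0)→7·0+5≡5=f; n(13)→7·13+5≡18=s; o(14)→7·14+5≡25=z (all mod 26).

gjfsz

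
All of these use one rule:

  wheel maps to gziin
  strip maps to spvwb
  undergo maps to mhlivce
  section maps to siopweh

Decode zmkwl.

w(22)→g(6) and h(7)→z(25) fit y≡23x+20 (mod 26); the inverse of 23 mod 26 is 17. Treating letters as 0–25, the rule is x ↦ 23x + 20 (mod 26).
Decoding zmkwl: z(25)→17·(25−20)≡7=h; m(12)→17·(12−20)≡20=u; k(10)→17·(10−20)≡12=m; w(22)→17·(22−20)≡8=i; l(11)→17·(11−20)≡3=d (all mod 26).

humid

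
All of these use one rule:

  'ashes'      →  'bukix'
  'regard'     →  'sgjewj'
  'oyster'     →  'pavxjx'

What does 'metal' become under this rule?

ngweq

In ashes: a→b is +1, s→u is +2, h→k is +3, e→i is +4 — the shift increases by 1 each position. Letter i (0-indexed) is shifted by i+1, so successive shifts are 1, 2, 3, ….
Applying it to metal: m+1=n, e+2=g, t+3=w, a+4=e, l+5=q.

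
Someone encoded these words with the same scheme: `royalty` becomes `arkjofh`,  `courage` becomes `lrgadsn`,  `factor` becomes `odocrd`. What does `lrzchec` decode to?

It's a Vigenère-style cipher with numeric key [9,3,12]: position i shifts by key[i mod 3].
Undoing it on lrzchec: l−9=c, r−3=o, z−12=n, c−9=t, h−3=e, e−12=s, c−9=t.

contest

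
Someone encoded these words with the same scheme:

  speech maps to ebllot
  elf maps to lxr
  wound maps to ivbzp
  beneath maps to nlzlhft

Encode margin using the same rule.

The shift depends on letter class: consonant s→e is +12, but vowel e→l is +7. Vowels shift forward by 7 and consonants shift forward by 12.
On margin: m(cons)+12=y, a(vowel)+7=h, r(cons)+12=d, g(cons)+12=s, i(vowel)+7=p, n(cons)+12=z.

yhdspz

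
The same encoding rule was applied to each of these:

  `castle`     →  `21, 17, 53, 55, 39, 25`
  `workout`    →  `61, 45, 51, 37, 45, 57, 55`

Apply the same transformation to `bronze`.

19, 51, 45, 43, 67, 25

The formula is n = 2×(alphabet index, a=1) + 15.
Applying it to bronze: b=2→19, r=18→51, o=15→45, n=14→43, z=26→67, e=5→25.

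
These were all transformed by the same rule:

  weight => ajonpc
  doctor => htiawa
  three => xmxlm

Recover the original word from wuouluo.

Letter i (0-indexed) is shifted by i+4, so successive shifts are 4, 5, 6, ….
Undoing it on wuouluo: w−4=s, u−5=p, o−6=i, u−7=n, l−8=d, u−9=l, o−10=e.

spindle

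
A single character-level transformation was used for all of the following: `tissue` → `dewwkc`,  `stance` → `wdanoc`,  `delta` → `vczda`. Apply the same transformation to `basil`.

t(19)→d(3) and i(8)→e(4) fit y≡7x+0 (mod 26); the inverse of 7 mod 26 is 15. Treating letters as 0–25, the rule is x ↦ 7x + 0 (mod 26).
For basil: b(1)→7·1+0≡7=h; a(0)→7·0+0≡0=a; s(18)→7·18+0≡22=w; i(8)→7·8+0≡4=e; l(11)→7·11+0≡25=z (all mod 26).

hawez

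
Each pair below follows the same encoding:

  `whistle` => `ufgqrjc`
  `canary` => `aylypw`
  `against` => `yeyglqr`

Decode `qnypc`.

spare

Compare letters: w→u is +24, h→f is +24, i→g is +24 — a constant shift. It's a constant shift of +24 (ROT24).
Decoding qnypc: q−24=s, n−24=p, y−24=a, p−24=r, c−24=e.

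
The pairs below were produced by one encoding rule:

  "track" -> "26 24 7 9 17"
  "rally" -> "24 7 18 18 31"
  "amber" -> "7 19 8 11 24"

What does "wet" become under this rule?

t is letter #20 and maps to 26: an offset of 6. Letters become their 1-based position plus 6 (so a→7, b→8, …).
On wet: w=23→29, e=5→11, t=20→26.

29 11 26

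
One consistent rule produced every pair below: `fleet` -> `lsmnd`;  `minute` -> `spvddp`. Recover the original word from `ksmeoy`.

In fleet: f→l is +6, l→s is +7, e→m is +8, e→n is +9 — the shift increases by 1 each position. Each letter shifts forward by (position + 6), i.e. 6, 7, 8, … — the shift grows by one for each successive letter.
Reversing it on ksmeoy: k−6=e, s−7=l, m−8=e, e−9=v, o−10=e, y−11=n.

eleven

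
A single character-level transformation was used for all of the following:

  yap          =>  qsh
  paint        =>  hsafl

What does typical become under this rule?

lqhausd

Compare letters: y→q is +18, a→s is +18, p→h is +18 — a constant shift. This is a Caesar cipher with shift 18.
For typical: t+18=l, y+18=q, p+18=h, i+18=a, c+18=u, a+18=s, l+18=d.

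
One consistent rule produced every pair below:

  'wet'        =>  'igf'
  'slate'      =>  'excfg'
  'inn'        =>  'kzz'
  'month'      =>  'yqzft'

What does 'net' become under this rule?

The shift depends on letter class: consonant w→i is +12, but vowel e→g is +2. Two shifts are in play — +2 for a/e/i/o/u, +12 for every other letter.
Applying it to net: n(cons)+12=z, e(vowel)+2=g, t(cons)+12=f.

zgf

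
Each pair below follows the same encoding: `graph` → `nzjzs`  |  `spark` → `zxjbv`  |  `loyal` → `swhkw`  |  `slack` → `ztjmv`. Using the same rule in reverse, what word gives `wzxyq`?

proof

In graph: g→n is +7, r→z is +8, a→j is +9, p→z is +10 — the shift increases by 1 each position. The shift increases by 1 at each position, starting from +7: 7, 8, 9, ….
Undoing it on wzxyq: w−7=p, z−8=r, x−9=o, y−10=o, q−11=f.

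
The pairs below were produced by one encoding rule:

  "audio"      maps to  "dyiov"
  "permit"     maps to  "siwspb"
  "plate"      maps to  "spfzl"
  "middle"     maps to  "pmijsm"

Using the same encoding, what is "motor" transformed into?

psyuy

Letter i (0-indexed) is shifted by i+3, so successive shifts are 3, 4, 5, ….
Applying it to motor: m+3=p, o+4=s, t+5=y, o+6=u, r+7=y.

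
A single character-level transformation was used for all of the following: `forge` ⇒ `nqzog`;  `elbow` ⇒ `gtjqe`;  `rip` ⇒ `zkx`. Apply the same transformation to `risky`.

Two shifts are in play — +2 for a/e/i/o/u, +8 for every other letter.
Applying it to risky: r(cons)+8=z, i(vowel)+2=k, s(cons)+8=a, k(cons)+8=s, y(cons)+8=g.

zkasg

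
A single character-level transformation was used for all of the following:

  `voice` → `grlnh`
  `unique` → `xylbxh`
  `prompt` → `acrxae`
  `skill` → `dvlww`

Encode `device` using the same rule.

The rule splits by letter class: vowels +3, consonants +11.
For device: d(cons)+11=o, e(vowel)+3=h, v(cons)+11=g, i(vowel)+3=l, c(cons)+11=n, e(vowel)+3=h.

ohglnh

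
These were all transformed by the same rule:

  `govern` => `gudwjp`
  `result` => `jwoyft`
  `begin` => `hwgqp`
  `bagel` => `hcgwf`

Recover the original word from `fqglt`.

Treating letters as 0–25, the rule is x ↦ 5x + 2 (mod 26).
Decoding fqglt: f(5)→21·(5−2)≡11=l; q(16)→21·(16−2)≡8=i; g(6)→21·(6−2)≡6=g; l(11)→21·(11−2)≡7=h; t(19)→21·(19−2)≡19=t (all mod 26).

light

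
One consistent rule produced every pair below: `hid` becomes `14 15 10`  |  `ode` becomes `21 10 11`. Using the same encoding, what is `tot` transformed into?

26 21 26

h is letter #8 and maps to 14: an offset of 6. The number is (letter's place in the alphabet, a=1) + 6.
For tot: t=20→26, o=15→21, t=20→26.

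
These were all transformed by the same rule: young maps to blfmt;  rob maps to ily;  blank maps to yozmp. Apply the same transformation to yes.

bvh

Each pair mirrors across the alphabet (y↔b, o↔l, u↔f): positions sum to 25. Letters are reflected about the middle of the alphabet (position → 25−position): Atbash.
Applying it to yes: y↔b, e↔v, s↔h.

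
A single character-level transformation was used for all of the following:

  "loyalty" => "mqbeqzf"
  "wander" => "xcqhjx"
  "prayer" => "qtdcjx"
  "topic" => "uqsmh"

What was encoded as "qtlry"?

print

The shift increases by 1 at each position, starting from +1: 1, 2, 3, ….
Decoding qtlry: q−1=p, t−2=r, l−3=i, r−4=n, y−5=t.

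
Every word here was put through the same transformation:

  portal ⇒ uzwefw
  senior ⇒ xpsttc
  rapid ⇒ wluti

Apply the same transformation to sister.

Shifts by position in portal: pos 0: p→u (+5), pos 1: o→z (+11), pos 2: r→w (+5), pos 3: t→e (+11) — repeating every 2. A repeating key of period 2 is used — shifts +5, +11 over and over.
For sister: s+5=x, i+11=t, s+5=x, t+11=e, e+5=j, r+11=c.

xtxejc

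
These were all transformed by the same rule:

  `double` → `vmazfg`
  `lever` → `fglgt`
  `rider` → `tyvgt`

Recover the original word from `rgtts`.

ferry

d(3)→v(21) and o(14)→m(12) fit y≡11x+14 (mod 26); the inverse of 11 mod 26 is 19. Each letter's alphabet position (a=0..z=25) is mapped through 11·x+14 mod 26 — an affine cipher.
Reversing it on rgtts: r(17)→19·(17−14)≡5=f; g(6)→19·(6−14)≡4=e; t(19)→19·(19−14)≡17=r; t(19)→19·(19−14)≡17=r; s(18)→19·(18−14)≡24=y (all mod 26).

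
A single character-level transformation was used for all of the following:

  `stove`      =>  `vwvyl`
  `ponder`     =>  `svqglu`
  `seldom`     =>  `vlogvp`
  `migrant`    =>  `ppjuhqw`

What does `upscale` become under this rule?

bsvfhol

The rule splits by letter class: vowels +7, consonants +3.
For upscale: u(vowel)+7=b, p(cons)+3=s, s(cons)+3=v, c(cons)+3=f, a(vowel)+7=h, l(cons)+3=o, e(vowel)+7=l.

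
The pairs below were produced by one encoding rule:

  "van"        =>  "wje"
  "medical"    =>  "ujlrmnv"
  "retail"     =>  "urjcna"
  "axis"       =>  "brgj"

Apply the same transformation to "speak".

tjnyb

Read the word backwards and shift each letter +9.
On speak: reverse → kaeps; then shift: k+9=t, a+9=j, e+9=n, p+9=y, s+9=b.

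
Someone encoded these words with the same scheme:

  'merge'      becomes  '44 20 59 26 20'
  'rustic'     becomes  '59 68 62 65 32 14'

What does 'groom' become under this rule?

26 59 50 50 44

m(#13)→44 and e(#5)→20: differences scale by 3, so n = 3·pos + 5. The formula is n = 3×(alphabet index, a=1) + 5.
Applying it to groom: g=7→26, r=18→59, o=15→50, o=15→50, m=13→44.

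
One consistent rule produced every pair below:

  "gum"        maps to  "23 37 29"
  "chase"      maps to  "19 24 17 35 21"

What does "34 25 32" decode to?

g is letter #7 and maps to 23: an offset of 16. The number is (letter's place in the alphabet, a=1) + 16.
Reversing it on 34 25 32: 34→(34−16)÷1=18=r, 25→(25−16)÷1=9=i, 32→(32−16)÷1=16=p.

rip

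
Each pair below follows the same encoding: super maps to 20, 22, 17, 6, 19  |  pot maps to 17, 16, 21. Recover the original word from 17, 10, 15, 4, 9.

s is letter #19 and maps to 20: an offset of 1. Each letter is replaced by its alphabet position (a=1..z=26) + 1.
Undoing it on 17, 10, 15, 4, 9: 17→(17−1)÷1=16=p, 10→(10−1)÷1=9=i, 15→(15−1)÷1=14=n, 4→(4−1)÷1=3=c, 9→(9−1)÷1=8=h.

pinch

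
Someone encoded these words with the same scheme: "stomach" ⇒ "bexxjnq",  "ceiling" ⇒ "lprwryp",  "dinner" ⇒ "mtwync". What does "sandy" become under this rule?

blwoh

Shifts by position in stomach: pos 0: s→b (+9), pos 1: t→e (+11), pos 2: o→x (+9), pos 3: m→x (+11) — repeating every 2. It's a Vigenère-style cipher with numeric key [9,11]: position i shifts by key[i mod 2].
For sandy: s+9=b, a+11=l, n+9=w, d+11=o, y+9=h.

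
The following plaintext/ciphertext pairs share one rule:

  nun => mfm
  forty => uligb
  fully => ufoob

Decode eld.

vow

Each pair mirrors across the alphabet (n↔m, u↔f, n↔m): positions sum to 25. Each letter is replaced by its mirror in the alphabet: a↔z, b↔y, c↔x, and so on (the Atbash cipher).
Undoing it on eld: e↔v, l↔o, d↔w.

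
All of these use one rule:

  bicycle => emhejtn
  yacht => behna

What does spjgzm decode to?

please

Letter i (0-indexed) is shifted by i+3, so successive shifts are 3, 4, 5, ….
Decoding spjgzm: s−3=p, p−4=l, j−5=e, g−6=a, z−7=s, m−8=e.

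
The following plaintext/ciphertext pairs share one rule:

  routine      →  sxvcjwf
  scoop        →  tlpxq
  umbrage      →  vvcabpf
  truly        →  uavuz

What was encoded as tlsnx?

screw

Shifts by position in routine: pos 0: r→s (+1), pos 1: o→x (+9), pos 2: u→v (+1), pos 3: t→c (+9) — repeating every 2. It's a Vigenère-style cipher with numeric key [1,9]: position i shifts by key[i mod 2].
Undoing it on tlsnx: t−1=s, l−9=c, s−1=r, n−9=e, x−1=w.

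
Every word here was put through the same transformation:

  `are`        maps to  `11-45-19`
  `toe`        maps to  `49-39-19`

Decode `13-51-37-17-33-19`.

bundle

a(#1)→11 and r(#18)→45: differences scale by 2, so n = 2·pos + 9. With a=1..z=26, the number is 2·pos + 9.
Decoding 13-51-37-17-33-19: 13→(13−9)÷2=2=b, 51→(51−9)÷2=21=u, 37→(37−9)÷2=14=n, 17→(17−9)÷2=4=d, 33→(33−9)÷2=12=l, 19→(19−9)÷2=5=e.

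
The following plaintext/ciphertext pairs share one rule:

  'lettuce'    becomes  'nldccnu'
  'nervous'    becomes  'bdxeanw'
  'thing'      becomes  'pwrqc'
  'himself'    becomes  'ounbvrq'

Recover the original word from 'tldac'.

truck

The output letters match the input read backwards, each shifted +9: lettuce reversed is ecuttel. Read the word backwards and shift each letter +9.
Reversing it on tldac: shift back: t−9=k, l−9=c, d−9=u, a−9=r, c−9=t → kcurt; then reverse → truck.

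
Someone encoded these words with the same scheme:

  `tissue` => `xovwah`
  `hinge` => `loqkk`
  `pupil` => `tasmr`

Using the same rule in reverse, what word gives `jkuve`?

Shifts by position in tissue: pos 0: t→x (+4), pos 1: i→o (+6), pos 2: s→v (+3), pos 3: s→w (+4), pos 4: u→a (+6), pos 5: e→h (+3) — repeating every 3. A repeating key of period 3 is used — shifts +4, +6, +3 over and over.
Reversing it on jkuve: j−4=f, k−6=e, u−3=r, v−4=r, e−6=y.

ferry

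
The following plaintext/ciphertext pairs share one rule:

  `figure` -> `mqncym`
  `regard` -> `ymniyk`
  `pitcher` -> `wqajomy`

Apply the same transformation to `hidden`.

The shift depends on letter class: consonant f→m is +7, but vowel i→q is +8. Vowels shift forward by 8 and consonants shift forward by 7.
On hidden: h(cons)+7=o, i(vowel)+8=q, d(cons)+7=k, d(cons)+7=k, e(vowel)+8=m, n(cons)+7=u.

oqkkmu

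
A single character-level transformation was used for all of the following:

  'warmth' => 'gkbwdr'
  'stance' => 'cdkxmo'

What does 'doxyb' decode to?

tenor

Each letter is shifted forward by 10 in the alphabet (a Caesar shift of +10).
Decoding doxyb: d−10=t, o−10=e, x−10=n, y−10=o, b−10=r.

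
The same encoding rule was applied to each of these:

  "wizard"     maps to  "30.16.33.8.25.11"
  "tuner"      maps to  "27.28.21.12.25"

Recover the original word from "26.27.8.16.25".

stair

w is letter #23 and maps to 30: an offset of 7. The number is (letter's place in the alphabet, a=1) + 7.
Reversing it on 26.27.8.16.25: 26→(26−7)÷1=19=s, 27→(27−7)÷1=20=t, 8→(8−7)÷1=1=a, 16→(16−7)÷1=9=i, 25→(25−7)÷1=18=r.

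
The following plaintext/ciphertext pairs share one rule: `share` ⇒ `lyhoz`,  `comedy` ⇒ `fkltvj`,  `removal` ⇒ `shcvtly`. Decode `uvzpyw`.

prison

The output letters match the input read backwards, each shifted +7: share reversed is erahs. The word is reversed, then every letter is shifted forward by 7.
Undoing it on uvzpyw: shift back: u−7=n, v−7=o, z−7=s, p−7=i, y−7=r, w−7=p → nosirp; then reverse → prison.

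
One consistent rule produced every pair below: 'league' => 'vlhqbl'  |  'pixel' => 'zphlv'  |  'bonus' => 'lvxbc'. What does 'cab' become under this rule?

mhl

Vowels shift forward by 7 and consonants shift forward by 10.
On cab: c(cons)+10=m, a(vowel)+7=h, b(cons)+10=l.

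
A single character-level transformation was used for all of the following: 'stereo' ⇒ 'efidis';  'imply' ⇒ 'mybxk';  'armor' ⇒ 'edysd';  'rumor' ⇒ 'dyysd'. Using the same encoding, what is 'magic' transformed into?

yesmo

The shift depends on letter class: consonant s→e is +12, but vowel e→i is +4. Vowels shift forward by 4 and consonants shift forward by 12.
On magic: m(cons)+12=y, a(vowel)+4=e, g(cons)+12=s, i(vowel)+4=m, c(cons)+12=o.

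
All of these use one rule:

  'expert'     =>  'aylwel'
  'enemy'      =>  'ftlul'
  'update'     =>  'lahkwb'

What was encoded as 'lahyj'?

The output letters match the input read backwards, each shifted +7: expert reversed is trepxe. The word is reversed, then every letter is shifted forward by 7.
Undoing it on lahyj: shift back: l−7=e, a−7=t, h−7=a, y−7=r, j−7=c → etarc; then reverse → crate.

crate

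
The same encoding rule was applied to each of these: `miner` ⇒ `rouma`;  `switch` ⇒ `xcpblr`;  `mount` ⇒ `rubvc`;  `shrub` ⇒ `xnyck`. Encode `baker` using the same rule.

ggrma

In miner: m→r is +5, i→o is +6, n→u is +7, e→m is +8 — the shift increases by 1 each position. Each letter shifts forward by (position + 5), i.e. 5, 6, 7, … — the shift grows by one for each successive letter.
On baker: b+5=g, a+6=g, k+7=r, e+8=m, r+9=a.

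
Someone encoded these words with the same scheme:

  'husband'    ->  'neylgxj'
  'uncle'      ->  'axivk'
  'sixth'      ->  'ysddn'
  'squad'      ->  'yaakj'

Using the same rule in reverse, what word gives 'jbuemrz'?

Shifts by position in husband: pos 0: h→n (+6), pos 1: u→e (+10), pos 2: s→y (+6), pos 3: b→l (+10) — repeating every 2. The shifts repeat in a cycle of length 2: positions 0,1,… shift by +6, +10, then the pattern repeats.
Reversing it on jbuemrz: j−6=d, b−10=r, u−6=o, e−10=u, m−6=g, r−10=h, z−6=t.

drought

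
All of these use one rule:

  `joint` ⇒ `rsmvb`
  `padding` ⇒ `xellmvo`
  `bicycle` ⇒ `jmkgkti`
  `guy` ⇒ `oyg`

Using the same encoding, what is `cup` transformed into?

kyx

The shift depends on letter class: consonant j→r is +8, but vowel o→s is +4. Two shifts are in play — +4 for a/e/i/o/u, +8 for every other letter.
Applying it to cup: c(cons)+8=k, u(vowel)+4=y, p(cons)+8=x.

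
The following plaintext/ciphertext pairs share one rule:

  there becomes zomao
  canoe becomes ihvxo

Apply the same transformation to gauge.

In there: t→z is +6, h→o is +7, e→m is +8, r→a is +9 — the shift increases by 1 each position. The shift increases by 1 at each position, starting from +6: 6, 7, 8, ….
On gauge: g+6=m, a+7=h, u+8=c, g+9=p, e+10=o.

mhcpo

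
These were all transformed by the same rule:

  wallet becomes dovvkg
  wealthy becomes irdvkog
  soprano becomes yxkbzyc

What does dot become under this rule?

dyn

The output letters match the input read backwards, each shifted +10: wallet reversed is tellaw. Read the word backwards and shift each letter +10.
Applying it to dot: reverse → tod; then shift: t+10=d, o+10=y, d+10=n.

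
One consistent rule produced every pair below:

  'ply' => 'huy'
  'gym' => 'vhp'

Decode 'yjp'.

gap

The word is reversed, then every letter is shifted forward by 9.
Undoing it on yjp: shift back: y−9=p, j−9=a, p−9=g → pag; then reverse → gap.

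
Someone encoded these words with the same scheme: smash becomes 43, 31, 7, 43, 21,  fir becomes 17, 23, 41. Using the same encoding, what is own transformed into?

The formula is n = 2×(alphabet index, a=1) + 5.
For own: o=15→35, w=23→51, n=14→33.

35, 51, 33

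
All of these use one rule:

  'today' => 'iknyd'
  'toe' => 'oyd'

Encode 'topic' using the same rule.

The output letters match the input read backwards, each shifted +10: today reversed is yadot. The word is reversed, then every letter is shifted forward by 10.
For topic: reverse → cipot; then shift: c+10=m, i+10=s, p+10=z, o+10=y, t+10=d.

mszyd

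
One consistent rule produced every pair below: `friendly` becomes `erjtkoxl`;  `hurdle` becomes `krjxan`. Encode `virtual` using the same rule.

rgazxob

The output letters match the input read backwards, each shifted +6: friendly reversed is yldneirf. Two steps: reverse the string, then apply a Caesar shift of +6.
On virtual: reverse → lautriv; then shift: l+6=r, a+6=g, u+6=a, t+6=z, r+6=x, i+6=o, v+6=b.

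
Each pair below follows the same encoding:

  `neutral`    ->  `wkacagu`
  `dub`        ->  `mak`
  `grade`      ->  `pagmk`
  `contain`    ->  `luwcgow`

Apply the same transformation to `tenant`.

The shift depends on letter class: consonant n→w is +9, but vowel e→k is +6. The rule splits by letter class: vowels +6, consonants +9.
On tenant: t(cons)+9=c, e(vowel)+6=k, n(cons)+9=w, a(vowel)+6=g, n(cons)+9=w, t(cons)+9=c.

ckwgwc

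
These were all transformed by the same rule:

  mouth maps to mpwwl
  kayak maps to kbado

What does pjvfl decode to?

In mouth: m→m is +0, o→p is +1, u→w is +2, t→w is +3 — the shift increases by 1 each position. The shift increases by 1 at each position, starting from +0: 0, 1, 2, ….
Reversing it on pjvfl: p−0=p, j−1=i, v−2=t, f−3=c, l−4=h.

pitch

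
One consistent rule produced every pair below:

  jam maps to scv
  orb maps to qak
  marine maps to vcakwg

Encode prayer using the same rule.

The shift depends on letter class: consonant j→s is +9, but vowel a→c is +2. Vowels shift forward by 2 and consonants shift forward by 9.
On prayer: p(cons)+9=y, r(cons)+9=a, a(vowel)+2=c, y(cons)+9=h, e(vowel)+2=g, r(cons)+9=a.

yachga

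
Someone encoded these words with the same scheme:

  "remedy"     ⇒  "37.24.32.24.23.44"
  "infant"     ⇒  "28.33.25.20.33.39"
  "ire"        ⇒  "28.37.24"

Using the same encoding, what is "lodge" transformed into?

31.34.23.26.24

r is letter #18 and maps to 37: an offset of 19. Letters become their 1-based position plus 19 (so a→20, b→21, …).
Applying it to lodge: l=12→31, o=15→34, d=4→23, g=7→26, e=5→24.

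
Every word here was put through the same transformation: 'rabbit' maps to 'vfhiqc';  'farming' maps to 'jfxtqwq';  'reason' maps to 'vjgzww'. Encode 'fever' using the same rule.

jjblz

In rabbit: r→v is +4, a→f is +5, b→h is +6, b→i is +7 — the shift increases by 1 each position. The shift increases by 1 at each position, starting from +4: 4, 5, 6, ….
For fever: f+4=j, e+5=j, v+6=b, e+7=l, r+8=z.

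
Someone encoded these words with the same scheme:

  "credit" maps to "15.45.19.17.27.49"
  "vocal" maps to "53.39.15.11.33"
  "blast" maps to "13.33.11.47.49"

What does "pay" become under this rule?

41.11.59

c(#3)→15 and r(#18)→45: differences scale by 2, so n = 2·pos + 9. The formula is n = 2×(alphabet index, a=1) + 9.
For pay: p=16→41, a=1→11, y=25→59.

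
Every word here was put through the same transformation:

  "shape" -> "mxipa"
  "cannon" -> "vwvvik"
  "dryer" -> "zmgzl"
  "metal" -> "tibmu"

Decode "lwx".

The word is reversed, then every letter is shifted forward by 8.
Reversing it on lwx: shift back: l−8=d, w−8=o, x−8=p → dop; then reverse → pod.

pod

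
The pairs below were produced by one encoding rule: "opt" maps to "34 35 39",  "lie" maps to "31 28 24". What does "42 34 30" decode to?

Letters become their 1-based position plus 19 (so a→20, b→21, …).
Decoding 42 34 30: 42→(42−19)÷1=23=w, 34→(34−19)÷1=15=o, 30→(30−19)÷1=11=k.

wok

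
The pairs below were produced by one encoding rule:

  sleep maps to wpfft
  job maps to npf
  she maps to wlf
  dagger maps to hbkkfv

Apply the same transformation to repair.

vftbjv

The shift depends on letter class: consonant s→w is +4, but vowel e→f is +1. The rule splits by letter class: vowels +1, consonants +4.
For repair: r(cons)+4=v, e(vowel)+1=f, p(cons)+4=t, a(vowel)+1=b, i(vowel)+1=j, r(cons)+4=v.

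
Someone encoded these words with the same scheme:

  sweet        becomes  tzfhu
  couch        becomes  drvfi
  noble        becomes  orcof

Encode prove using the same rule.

qupyf

Shifts by position in sweet: pos 0: s→t (+1), pos 1: w→z (+3), pos 2: e→f (+1), pos 3: e→h (+3) — repeating every 2. The shifts repeat in a cycle of length 2: positions 0,1,… shift by +1, +3, then the pattern repeats.
On prove: p+1=q, r+3=u, o+1=p, v+3=y, e+1=f.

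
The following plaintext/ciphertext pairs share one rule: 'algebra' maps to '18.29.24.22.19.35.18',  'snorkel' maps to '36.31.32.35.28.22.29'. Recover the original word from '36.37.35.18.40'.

a is letter #1 and maps to 18: an offset of 17. Each letter is replaced by its alphabet position (a=1..z=26) + 17.
Decoding 36.37.35.18.40: 36→(36−17)÷1=19=s, 37→(37−17)÷1=20=t, 35→(35−17)÷1=18=r, 18→(18−17)÷1=1=a, 40→(40−17)÷1=23=w.

straw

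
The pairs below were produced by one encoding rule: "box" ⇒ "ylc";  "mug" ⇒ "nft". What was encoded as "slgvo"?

hotel

Each pair mirrors across the alphabet (b↔y, o↔l, x↔c): positions sum to 25. Each letter is replaced by its mirror in the alphabet: a↔z, b↔y, c↔x, and so on (the Atbash cipher).
Decoding slgvo: s↔h, l↔o, g↔t, v↔e, o↔l.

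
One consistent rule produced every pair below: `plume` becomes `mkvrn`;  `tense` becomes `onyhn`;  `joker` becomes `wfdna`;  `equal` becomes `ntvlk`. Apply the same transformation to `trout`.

p(15)→m(12) and l(11)→k(10) fit y≡7x+11 (mod 26); the inverse of 7 mod 26 is 15. This is an affine cipher: with a=0,…,z=25, each position x becomes (7x+11) mod 26.
On trout: t(19)→7·19+11≡14=o; r(17)→7·17+11≡0=a; o(14)→7·14+11≡5=f; u(20)→7·20+11≡21=v; t(19)→7·19+11≡14=o (all mod 26).

oafvo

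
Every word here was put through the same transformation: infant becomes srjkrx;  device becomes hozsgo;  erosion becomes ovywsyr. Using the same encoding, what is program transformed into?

tvykvkq

The shift depends on letter class: consonant n→r is +4, but vowel i→s is +10. The rule splits by letter class: vowels +10, consonants +4.
On program: p(cons)+4=t, r(cons)+4=v, o(vowel)+10=y, g(cons)+4=k, r(cons)+4=v, a(vowel)+10=k, m(cons)+4=q.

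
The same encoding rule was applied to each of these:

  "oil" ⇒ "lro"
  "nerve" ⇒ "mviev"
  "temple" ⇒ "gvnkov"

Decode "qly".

job

Each pair mirrors across the alphabet (o↔l, i↔r, l↔o): positions sum to 25. Each letter is replaced by its mirror in the alphabet: a↔z, b↔y, c↔x, and so on (the Atbash cipher).
Undoing it on qly: q↔j, l↔o, y↔b.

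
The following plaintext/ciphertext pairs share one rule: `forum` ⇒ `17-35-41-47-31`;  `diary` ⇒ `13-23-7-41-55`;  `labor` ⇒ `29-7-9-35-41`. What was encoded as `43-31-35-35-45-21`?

smooth

f(#6)→17 and o(#15)→35: differences scale by 2, so n = 2·pos + 5. With a=1..z=26, the number is 2·pos + 5.
Reversing it on 43-31-35-35-45-21: 43→(43−5)÷2=19=s, 31→(31−5)÷2=13=m, 35→(35−5)÷2=15=o, 35→(35−5)÷2=15=o, 45→(45−5)÷2=20=t, 21→(21−5)÷2=8=h.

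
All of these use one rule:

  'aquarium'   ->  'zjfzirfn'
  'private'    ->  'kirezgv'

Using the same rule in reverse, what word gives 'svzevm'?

Each pair mirrors across the alphabet (a↔z, q↔j, u↔f): positions sum to 25. Letters are reflected about the middle of the alphabet (position → 25−position): Atbash.
Undoing it on svzevm: s↔h, v↔e, z↔a, e↔v, v↔e, m↔n.

heaven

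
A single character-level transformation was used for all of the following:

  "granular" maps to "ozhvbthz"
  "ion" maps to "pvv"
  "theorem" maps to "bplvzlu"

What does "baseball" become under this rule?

The shift depends on letter class: consonant g→o is +8, but vowel a→h is +7. Two shifts are in play — +7 for a/e/i/o/u, +8 for every other letter.
Applying it to baseball: b(cons)+8=j, a(vowel)+7=h, s(cons)+8=a, e(vowel)+7=l, b(cons)+8=j, a(vowel)+7=h, l(cons)+8=t, l(cons)+8=t.

jhaljhtt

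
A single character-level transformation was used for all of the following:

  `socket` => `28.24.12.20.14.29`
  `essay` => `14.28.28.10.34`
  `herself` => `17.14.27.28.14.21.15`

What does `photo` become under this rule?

25.17.24.29.24

s is letter #19 and maps to 28: an offset of 9. Each letter is replaced by its alphabet position (a=1..z=26) + 9.
Applying it to photo: p=16→25, h=8→17, o=15→24, t=20→29, o=15→24.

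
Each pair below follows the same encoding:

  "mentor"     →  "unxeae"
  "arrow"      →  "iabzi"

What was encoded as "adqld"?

In mentor: m→u is +8, e→n is +9, n→x is +10, t→e is +11 — the shift increases by 1 each position. The shift increases by 1 at each position, starting from +8: 8, 9, 10, ….
Reversing it on adqld: a−8=s, d−9=u, q−10=g, l−11=a, d−12=r.

sugar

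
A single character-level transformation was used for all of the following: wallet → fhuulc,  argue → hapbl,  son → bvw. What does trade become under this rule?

The shift depends on letter class: consonant w→f is +9, but vowel a→h is +7. Vowels shift forward by 7 and consonants shift forward by 9.
For trade: t(cons)+9=c, r(cons)+9=a, a(vowel)+7=h, d(cons)+9=m, e(vowel)+7=l.

cahml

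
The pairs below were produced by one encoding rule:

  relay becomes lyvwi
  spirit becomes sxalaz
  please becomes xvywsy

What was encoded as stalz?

shirt

Each letter's alphabet position (a=0..z=25) is mapped through 7·x+22 mod 26 — an affine cipher.
Decoding stalz: s(18)→15·(18−22)≡18=s; t(19)→15·(19−22)≡7=h; a(0)→15·(0−22)≡8=i; l(11)→15·(11−22)≡17=r; z(25)→15·(25−22)≡19=t (all mod 26).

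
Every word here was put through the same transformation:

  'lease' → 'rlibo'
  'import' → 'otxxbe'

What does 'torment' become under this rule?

In lease: l→r is +6, e→l is +7, a→i is +8, s→b is +9 — the shift increases by 1 each position. The shift increases by 1 at each position, starting from +6: 6, 7, 8, ….
For torment: t+6=z, o+7=v, r+8=z, m+9=v, e+10=o, n+11=y, t+12=f.

zvzvoyf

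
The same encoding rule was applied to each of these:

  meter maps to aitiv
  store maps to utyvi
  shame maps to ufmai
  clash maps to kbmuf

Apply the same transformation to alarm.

mbmva

m(12)→a(0) and e(4)→i(8) fit y≡25x+12 (mod 26); the inverse of 25 mod 26 is 25. Treating letters as 0–25, the rule is x ↦ 25x + 12 (mod 26).
On alarm: a(0)→25·0+12≡12=m; l(11)→25·11+12≡1=b; a(0)→25·0+12≡12=m; r(17)→25·17+12≡21=v; m(12)→25·12+12≡0=a (all mod 26).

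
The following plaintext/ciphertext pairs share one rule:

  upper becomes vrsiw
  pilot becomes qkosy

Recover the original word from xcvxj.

waste

In upper: u→v is +1, p→r is +2, p→s is +3, e→i is +4 — the shift increases by 1 each position. Each letter shifts forward by (position + 1), i.e. 1, 2, 3, … — the shift grows by one for each successive letter.
Decoding xcvxj: x−1=w, c−2=a, v−3=s, x−4=t, j−5=e.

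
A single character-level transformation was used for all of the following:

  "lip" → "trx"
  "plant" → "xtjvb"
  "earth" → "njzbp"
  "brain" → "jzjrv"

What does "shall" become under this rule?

apjtt

The shift depends on letter class: consonant l→t is +8, but vowel i→r is +9. Vowels shift forward by 9 and consonants shift forward by 8.
Applying it to shall: s(cons)+8=a, h(cons)+8=p, a(vowel)+9=j, l(cons)+8=t, l(cons)+8=t.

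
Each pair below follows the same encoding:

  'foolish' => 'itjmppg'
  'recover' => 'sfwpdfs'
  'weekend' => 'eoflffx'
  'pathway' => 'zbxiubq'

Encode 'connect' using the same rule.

udfoopd

The word is reversed, then every letter is shifted forward by 1.
For connect: reverse → tcennoc; then shift: t+1=u, c+1=d, e+1=f, n+1=o, n+1=o, o+1=p, c+1=d.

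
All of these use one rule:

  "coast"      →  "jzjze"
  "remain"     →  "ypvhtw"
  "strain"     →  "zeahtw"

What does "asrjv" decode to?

Shifts by position in coast: pos 0: c→j (+7), pos 1: o→z (+11), pos 2: a→j (+9), pos 3: s→z (+7), pos 4: t→e (+11) — repeating every 3. The shifts repeat in a cycle of length 3: positions 0,1,… shift by +7, +11, +9, then the pattern repeats.
Undoing it on asrjv: a−7=t, s−11=h, r−9=i, j−7=c, v−11=k.

thick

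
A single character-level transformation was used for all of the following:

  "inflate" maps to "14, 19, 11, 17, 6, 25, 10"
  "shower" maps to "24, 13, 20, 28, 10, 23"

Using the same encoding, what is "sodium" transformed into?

24, 20, 9, 14, 26, 18

i is letter #9 and maps to 14: an offset of 5. Each letter is replaced by its alphabet position (a=1..z=26) + 5.
For sodium: s=19→24, o=15→20, d=4→9, i=9→14, u=21→26, m=13→18.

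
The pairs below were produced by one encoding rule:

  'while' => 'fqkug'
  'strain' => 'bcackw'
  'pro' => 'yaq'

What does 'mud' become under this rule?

The rule splits by letter class: vowels +2, consonants +9.
For mud: m(cons)+9=v, u(vowel)+2=w, d(cons)+9=m.

vwm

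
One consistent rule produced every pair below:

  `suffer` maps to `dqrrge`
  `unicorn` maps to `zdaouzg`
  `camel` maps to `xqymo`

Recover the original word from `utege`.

sushi

The output letters match the input read backwards, each shifted +12: suffer reversed is reffus. Read the word backwards and shift each letter +12.
Reversing it on utege: shift back: u−12=i, t−12=h, e−12=s, g−12=u, e−12=s → ihsus; then reverse → sushi.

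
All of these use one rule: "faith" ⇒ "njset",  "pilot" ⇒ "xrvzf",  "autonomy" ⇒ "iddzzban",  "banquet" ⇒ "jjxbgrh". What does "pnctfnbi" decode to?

hesitant

The shift increases by 1 at each position, starting from +8: 8, 9, 10, ….
Reversing it on pnctfnbi: p−8=h, n−9=e, c−10=s, t−11=i, f−12=t, n−13=a, b−14=n, i−15=t.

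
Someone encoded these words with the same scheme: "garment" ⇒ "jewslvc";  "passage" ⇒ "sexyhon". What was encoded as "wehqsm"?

tackle

Each letter shifts forward by (position + 3), i.e. 3, 4, 5, … — the shift grows by one for each successive letter.
Reversing it on wehqsm: w−3=t, e−4=a, h−5=c, q−6=k, s−7=l, m−8=e.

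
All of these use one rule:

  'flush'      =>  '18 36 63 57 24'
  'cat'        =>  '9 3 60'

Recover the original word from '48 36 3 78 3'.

plaza

f(#6)→18 and l(#12)→36: differences scale by 3, so n = 3·pos + 0. Each letter becomes 3×(its alphabet position, a=1..z=26).
Decoding 48 36 3 78 3: 48→(48−0)÷3=16=p, 36→(36−0)÷3=12=l, 3→(3−0)÷3=1=a, 78→(78−0)÷3=26=z, 3→(3−0)÷3=1=a.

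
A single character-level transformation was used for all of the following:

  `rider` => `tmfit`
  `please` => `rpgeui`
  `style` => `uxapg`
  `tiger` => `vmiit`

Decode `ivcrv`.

grant

A repeating key of period 2 is used — shifts +2, +4 over and over.
Decoding ivcrv: i−2=g, v−4=r, c−2=a, r−4=n, v−2=t.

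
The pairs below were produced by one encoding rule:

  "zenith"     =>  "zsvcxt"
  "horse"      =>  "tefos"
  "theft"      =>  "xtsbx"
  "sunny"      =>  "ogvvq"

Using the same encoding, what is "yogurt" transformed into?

Each letter's alphabet position (a=0..z=25) is mapped through 9·x+8 mod 26 — an affine cipher.
On yogurt: y(24)→9·24+8≡16=q; o(14)→9·14+8≡4=e; g(6)→9·6+8≡10=k; u(20)→9·20+8≡6=g; r(17)→9·17+8≡5=f; t(19)→9·19+8≡23=x (all mod 26).

qekgfx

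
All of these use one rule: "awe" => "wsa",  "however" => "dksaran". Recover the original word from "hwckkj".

lagoon

It's a constant shift of +22 (ROT22).
Decoding hwckkj: h−22=l, w−22=a, c−22=g, k−22=o, k−22=o, j−22=n.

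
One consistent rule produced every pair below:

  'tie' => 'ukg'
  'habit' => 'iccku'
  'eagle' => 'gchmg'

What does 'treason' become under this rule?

usgctqo

Two shifts are in play — +2 for a/e/i/o/u, +1 for every other letter.
For treason: t(cons)+1=u, r(cons)+1=s, e(vowel)+2=g, a(vowel)+2=c, s(cons)+1=t, o(vowel)+2=q, n(cons)+1=o.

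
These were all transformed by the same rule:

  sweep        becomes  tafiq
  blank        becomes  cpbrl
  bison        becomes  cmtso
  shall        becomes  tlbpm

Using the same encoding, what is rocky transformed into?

ssdoz

Shifts by position in sweep: pos 0: s→t (+1), pos 1: w→a (+4), pos 2: e→f (+1), pos 3: e→i (+4) — repeating every 2. The shifts repeat in a cycle of length 2: positions 0,1,… shift by +1, +4, then the pattern repeats.
Applying it to rocky: r+1=s, o+4=s, c+1=d, k+4=o, y+1=z.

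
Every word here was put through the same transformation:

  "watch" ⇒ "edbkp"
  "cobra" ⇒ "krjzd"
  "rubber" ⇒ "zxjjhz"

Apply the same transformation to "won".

erv

The rule splits by letter class: vowels +3, consonants +8.
On won: w(cons)+8=e, o(vowel)+3=r, n(cons)+8=v.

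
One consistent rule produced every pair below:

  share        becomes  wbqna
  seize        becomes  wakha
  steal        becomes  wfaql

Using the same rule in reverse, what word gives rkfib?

Treating letters as 0–25, the rule is x ↦ 9x + 16 (mod 26).
Undoing it on rkfib: r(17)→3·(17−16)≡3=d; k(10)→3·(10−16)≡8=i; f(5)→3·(5−16)≡19=t; i(8)→3·(8−16)≡2=c; b(1)→3·(1−16)≡7=h (all mod 26).

ditch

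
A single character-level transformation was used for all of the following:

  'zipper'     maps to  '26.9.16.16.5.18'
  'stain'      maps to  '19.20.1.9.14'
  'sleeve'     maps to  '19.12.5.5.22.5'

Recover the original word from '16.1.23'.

Letters become their 1-indexed alphabet positions: a=1 … z=26.
Reversing it on 16.1.23: 16=p, 1=a, 23=w.

paw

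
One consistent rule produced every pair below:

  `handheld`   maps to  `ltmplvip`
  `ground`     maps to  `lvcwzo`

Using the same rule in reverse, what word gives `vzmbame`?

western

The output letters match the input read backwards, each shifted +8: handheld reversed is dlehdnah. Read the word backwards and shift each letter +8.
Reversing it on vzmbame: shift back: v−8=n, z−8=r, m−8=e, b−8=t, a−8=s, m−8=e, e−8=w → nretsew; then reverse → western.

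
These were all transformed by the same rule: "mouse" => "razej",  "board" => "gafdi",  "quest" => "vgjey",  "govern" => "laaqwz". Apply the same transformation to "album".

fxggr

Shifts by position in mouse: pos 0: m→r (+5), pos 1: o→a (+12), pos 2: u→z (+5), pos 3: s→e (+12) — repeating every 2. A repeating key of period 2 is used — shifts +5, +12 over and over.
Applying it to album: a+5=f, l+12=x, b+5=g, u+12=g, m+5=r.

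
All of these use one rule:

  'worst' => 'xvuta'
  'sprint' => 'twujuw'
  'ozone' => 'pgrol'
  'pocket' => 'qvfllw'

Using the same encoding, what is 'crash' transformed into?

dydto

Shifts by position in worst: pos 0: w→x (+1), pos 1: o→v (+7), pos 2: r→u (+3), pos 3: s→t (+1), pos 4: t→a (+7) — repeating every 3. It's a Vigenère-style cipher with numeric key [1,7,3]: position i shifts by key[i mod 3].
For crash: c+1=d, r+7=y, a+3=d, s+1=t, h+7=o.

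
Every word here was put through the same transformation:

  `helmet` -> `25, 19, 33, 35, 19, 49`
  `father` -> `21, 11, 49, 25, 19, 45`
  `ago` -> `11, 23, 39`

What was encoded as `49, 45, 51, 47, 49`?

trust

h(#8)→25 and e(#5)→19: differences scale by 2, so n = 2·pos + 9. Each letter becomes 2×(its alphabet position, a=1..z=26) + 9.
Decoding 49, 45, 51, 47, 49: 49→(49−9)÷2=20=t, 45→(45−9)÷2=18=r, 51→(51−9)÷2=21=u, 47→(47−9)÷2=19=s, 49→(49−9)÷2=20=t.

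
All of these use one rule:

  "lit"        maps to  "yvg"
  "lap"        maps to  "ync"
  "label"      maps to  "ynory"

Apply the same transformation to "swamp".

Compare letters: l→y is +13, i→v is +13, t→g is +13 — a constant shift. This is a Caesar cipher with shift 13.
On swamp: s+13=f, w+13=j, a+13=n, m+13=z, p+13=c.

fjnzc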